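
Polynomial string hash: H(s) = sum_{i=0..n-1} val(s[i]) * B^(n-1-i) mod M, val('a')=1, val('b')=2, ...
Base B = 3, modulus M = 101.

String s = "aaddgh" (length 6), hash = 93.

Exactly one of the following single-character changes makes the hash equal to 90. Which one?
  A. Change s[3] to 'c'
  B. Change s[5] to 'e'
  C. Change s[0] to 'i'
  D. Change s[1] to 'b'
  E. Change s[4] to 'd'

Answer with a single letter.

Option A: s[3]='d'->'c', delta=(3-4)*3^2 mod 101 = 92, hash=93+92 mod 101 = 84
Option B: s[5]='h'->'e', delta=(5-8)*3^0 mod 101 = 98, hash=93+98 mod 101 = 90 <-- target
Option C: s[0]='a'->'i', delta=(9-1)*3^5 mod 101 = 25, hash=93+25 mod 101 = 17
Option D: s[1]='a'->'b', delta=(2-1)*3^4 mod 101 = 81, hash=93+81 mod 101 = 73
Option E: s[4]='g'->'d', delta=(4-7)*3^1 mod 101 = 92, hash=93+92 mod 101 = 84

Answer: B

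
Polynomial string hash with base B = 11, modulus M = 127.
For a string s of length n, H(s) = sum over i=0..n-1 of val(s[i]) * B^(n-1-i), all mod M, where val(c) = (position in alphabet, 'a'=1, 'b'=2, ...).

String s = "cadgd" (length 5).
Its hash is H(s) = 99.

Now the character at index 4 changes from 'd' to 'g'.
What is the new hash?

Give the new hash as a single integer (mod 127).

Answer: 102

Derivation:
val('d') = 4, val('g') = 7
Position k = 4, exponent = n-1-k = 0
B^0 mod M = 11^0 mod 127 = 1
Delta = (7 - 4) * 1 mod 127 = 3
New hash = (99 + 3) mod 127 = 102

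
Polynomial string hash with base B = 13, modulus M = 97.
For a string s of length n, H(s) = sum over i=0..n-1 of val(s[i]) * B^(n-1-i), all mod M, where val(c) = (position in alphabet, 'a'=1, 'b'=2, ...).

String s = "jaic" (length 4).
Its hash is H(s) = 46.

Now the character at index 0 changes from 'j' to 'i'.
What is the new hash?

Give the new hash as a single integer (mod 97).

Answer: 80

Derivation:
val('j') = 10, val('i') = 9
Position k = 0, exponent = n-1-k = 3
B^3 mod M = 13^3 mod 97 = 63
Delta = (9 - 10) * 63 mod 97 = 34
New hash = (46 + 34) mod 97 = 80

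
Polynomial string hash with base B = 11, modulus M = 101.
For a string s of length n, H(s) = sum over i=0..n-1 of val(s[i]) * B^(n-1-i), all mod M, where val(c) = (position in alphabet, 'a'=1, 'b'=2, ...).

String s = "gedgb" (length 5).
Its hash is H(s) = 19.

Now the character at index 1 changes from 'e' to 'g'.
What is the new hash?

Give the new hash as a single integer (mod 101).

Answer: 55

Derivation:
val('e') = 5, val('g') = 7
Position k = 1, exponent = n-1-k = 3
B^3 mod M = 11^3 mod 101 = 18
Delta = (7 - 5) * 18 mod 101 = 36
New hash = (19 + 36) mod 101 = 55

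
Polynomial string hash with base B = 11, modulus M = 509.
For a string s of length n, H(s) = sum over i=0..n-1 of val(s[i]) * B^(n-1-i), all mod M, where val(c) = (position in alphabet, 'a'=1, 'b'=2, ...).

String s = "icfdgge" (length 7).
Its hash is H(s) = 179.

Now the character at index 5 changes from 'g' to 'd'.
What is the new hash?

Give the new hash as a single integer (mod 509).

Answer: 146

Derivation:
val('g') = 7, val('d') = 4
Position k = 5, exponent = n-1-k = 1
B^1 mod M = 11^1 mod 509 = 11
Delta = (4 - 7) * 11 mod 509 = 476
New hash = (179 + 476) mod 509 = 146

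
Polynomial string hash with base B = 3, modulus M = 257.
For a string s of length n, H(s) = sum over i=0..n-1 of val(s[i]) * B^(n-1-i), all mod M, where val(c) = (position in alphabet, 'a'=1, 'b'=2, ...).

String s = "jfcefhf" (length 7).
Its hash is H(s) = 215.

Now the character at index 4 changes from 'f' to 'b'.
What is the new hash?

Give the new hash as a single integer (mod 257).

Answer: 179

Derivation:
val('f') = 6, val('b') = 2
Position k = 4, exponent = n-1-k = 2
B^2 mod M = 3^2 mod 257 = 9
Delta = (2 - 6) * 9 mod 257 = 221
New hash = (215 + 221) mod 257 = 179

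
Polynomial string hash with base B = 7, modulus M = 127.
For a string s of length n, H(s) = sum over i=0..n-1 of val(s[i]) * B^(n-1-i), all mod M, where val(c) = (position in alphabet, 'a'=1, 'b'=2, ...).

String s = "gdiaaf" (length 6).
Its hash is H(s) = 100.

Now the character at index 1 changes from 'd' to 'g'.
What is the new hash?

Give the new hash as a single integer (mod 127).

val('d') = 4, val('g') = 7
Position k = 1, exponent = n-1-k = 4
B^4 mod M = 7^4 mod 127 = 115
Delta = (7 - 4) * 115 mod 127 = 91
New hash = (100 + 91) mod 127 = 64

Answer: 64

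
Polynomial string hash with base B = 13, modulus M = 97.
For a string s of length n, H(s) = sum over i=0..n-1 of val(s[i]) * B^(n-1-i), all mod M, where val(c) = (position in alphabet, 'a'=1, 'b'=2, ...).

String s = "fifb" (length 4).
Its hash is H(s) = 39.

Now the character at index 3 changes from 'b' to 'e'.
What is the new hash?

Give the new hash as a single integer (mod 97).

Answer: 42

Derivation:
val('b') = 2, val('e') = 5
Position k = 3, exponent = n-1-k = 0
B^0 mod M = 13^0 mod 97 = 1
Delta = (5 - 2) * 1 mod 97 = 3
New hash = (39 + 3) mod 97 = 42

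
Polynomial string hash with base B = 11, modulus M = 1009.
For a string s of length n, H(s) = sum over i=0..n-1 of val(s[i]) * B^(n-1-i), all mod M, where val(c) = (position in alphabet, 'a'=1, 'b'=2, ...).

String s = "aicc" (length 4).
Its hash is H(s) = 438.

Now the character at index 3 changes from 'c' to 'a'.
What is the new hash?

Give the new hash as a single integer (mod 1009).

val('c') = 3, val('a') = 1
Position k = 3, exponent = n-1-k = 0
B^0 mod M = 11^0 mod 1009 = 1
Delta = (1 - 3) * 1 mod 1009 = 1007
New hash = (438 + 1007) mod 1009 = 436

Answer: 436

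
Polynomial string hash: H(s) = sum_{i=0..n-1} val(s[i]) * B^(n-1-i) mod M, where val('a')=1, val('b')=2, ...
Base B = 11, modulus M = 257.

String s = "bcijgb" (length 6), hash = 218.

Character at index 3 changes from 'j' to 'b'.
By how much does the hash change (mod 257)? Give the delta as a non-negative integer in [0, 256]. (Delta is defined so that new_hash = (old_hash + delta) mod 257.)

Answer: 60

Derivation:
Delta formula: (val(new) - val(old)) * B^(n-1-k) mod M
  val('b') - val('j') = 2 - 10 = -8
  B^(n-1-k) = 11^2 mod 257 = 121
  Delta = -8 * 121 mod 257 = 60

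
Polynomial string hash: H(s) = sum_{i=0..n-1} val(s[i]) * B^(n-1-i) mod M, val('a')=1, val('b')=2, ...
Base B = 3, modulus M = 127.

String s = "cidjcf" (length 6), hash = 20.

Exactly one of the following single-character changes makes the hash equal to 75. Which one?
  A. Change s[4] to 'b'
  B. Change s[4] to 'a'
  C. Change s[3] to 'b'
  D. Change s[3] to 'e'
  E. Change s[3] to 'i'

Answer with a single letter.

Option A: s[4]='c'->'b', delta=(2-3)*3^1 mod 127 = 124, hash=20+124 mod 127 = 17
Option B: s[4]='c'->'a', delta=(1-3)*3^1 mod 127 = 121, hash=20+121 mod 127 = 14
Option C: s[3]='j'->'b', delta=(2-10)*3^2 mod 127 = 55, hash=20+55 mod 127 = 75 <-- target
Option D: s[3]='j'->'e', delta=(5-10)*3^2 mod 127 = 82, hash=20+82 mod 127 = 102
Option E: s[3]='j'->'i', delta=(9-10)*3^2 mod 127 = 118, hash=20+118 mod 127 = 11

Answer: C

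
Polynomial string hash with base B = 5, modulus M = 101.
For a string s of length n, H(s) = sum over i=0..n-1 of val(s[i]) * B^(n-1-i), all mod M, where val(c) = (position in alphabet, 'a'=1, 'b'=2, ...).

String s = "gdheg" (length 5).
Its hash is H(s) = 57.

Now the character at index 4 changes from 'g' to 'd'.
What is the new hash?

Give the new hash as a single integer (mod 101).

val('g') = 7, val('d') = 4
Position k = 4, exponent = n-1-k = 0
B^0 mod M = 5^0 mod 101 = 1
Delta = (4 - 7) * 1 mod 101 = 98
New hash = (57 + 98) mod 101 = 54

Answer: 54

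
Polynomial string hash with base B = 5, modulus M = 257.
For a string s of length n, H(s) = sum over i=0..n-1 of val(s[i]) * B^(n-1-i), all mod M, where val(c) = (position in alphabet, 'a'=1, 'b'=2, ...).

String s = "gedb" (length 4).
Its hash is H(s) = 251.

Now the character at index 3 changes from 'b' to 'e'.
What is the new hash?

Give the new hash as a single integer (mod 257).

Answer: 254

Derivation:
val('b') = 2, val('e') = 5
Position k = 3, exponent = n-1-k = 0
B^0 mod M = 5^0 mod 257 = 1
Delta = (5 - 2) * 1 mod 257 = 3
New hash = (251 + 3) mod 257 = 254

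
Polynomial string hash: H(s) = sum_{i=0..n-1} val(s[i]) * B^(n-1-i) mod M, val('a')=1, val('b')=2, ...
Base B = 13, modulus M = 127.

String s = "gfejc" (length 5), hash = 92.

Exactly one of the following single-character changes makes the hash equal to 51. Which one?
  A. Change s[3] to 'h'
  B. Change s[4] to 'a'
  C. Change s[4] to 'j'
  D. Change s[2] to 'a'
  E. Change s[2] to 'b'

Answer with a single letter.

Answer: D

Derivation:
Option A: s[3]='j'->'h', delta=(8-10)*13^1 mod 127 = 101, hash=92+101 mod 127 = 66
Option B: s[4]='c'->'a', delta=(1-3)*13^0 mod 127 = 125, hash=92+125 mod 127 = 90
Option C: s[4]='c'->'j', delta=(10-3)*13^0 mod 127 = 7, hash=92+7 mod 127 = 99
Option D: s[2]='e'->'a', delta=(1-5)*13^2 mod 127 = 86, hash=92+86 mod 127 = 51 <-- target
Option E: s[2]='e'->'b', delta=(2-5)*13^2 mod 127 = 1, hash=92+1 mod 127 = 93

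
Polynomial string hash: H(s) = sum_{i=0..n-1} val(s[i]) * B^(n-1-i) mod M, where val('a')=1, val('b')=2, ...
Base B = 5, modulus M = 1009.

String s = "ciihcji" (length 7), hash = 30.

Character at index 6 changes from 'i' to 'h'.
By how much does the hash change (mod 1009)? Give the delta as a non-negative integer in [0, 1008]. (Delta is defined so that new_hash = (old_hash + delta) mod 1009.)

Delta formula: (val(new) - val(old)) * B^(n-1-k) mod M
  val('h') - val('i') = 8 - 9 = -1
  B^(n-1-k) = 5^0 mod 1009 = 1
  Delta = -1 * 1 mod 1009 = 1008

Answer: 1008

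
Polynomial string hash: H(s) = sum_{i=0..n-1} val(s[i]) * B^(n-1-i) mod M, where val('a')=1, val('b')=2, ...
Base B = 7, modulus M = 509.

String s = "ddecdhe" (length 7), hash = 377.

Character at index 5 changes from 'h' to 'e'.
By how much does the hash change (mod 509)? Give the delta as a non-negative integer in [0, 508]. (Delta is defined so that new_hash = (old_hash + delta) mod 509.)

Answer: 488

Derivation:
Delta formula: (val(new) - val(old)) * B^(n-1-k) mod M
  val('e') - val('h') = 5 - 8 = -3
  B^(n-1-k) = 7^1 mod 509 = 7
  Delta = -3 * 7 mod 509 = 488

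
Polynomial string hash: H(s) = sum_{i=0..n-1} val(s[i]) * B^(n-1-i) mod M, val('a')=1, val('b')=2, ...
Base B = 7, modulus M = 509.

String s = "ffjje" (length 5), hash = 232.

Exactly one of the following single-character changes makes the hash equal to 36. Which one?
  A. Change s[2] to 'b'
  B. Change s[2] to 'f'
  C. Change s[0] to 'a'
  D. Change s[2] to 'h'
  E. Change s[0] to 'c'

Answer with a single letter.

Answer: B

Derivation:
Option A: s[2]='j'->'b', delta=(2-10)*7^2 mod 509 = 117, hash=232+117 mod 509 = 349
Option B: s[2]='j'->'f', delta=(6-10)*7^2 mod 509 = 313, hash=232+313 mod 509 = 36 <-- target
Option C: s[0]='f'->'a', delta=(1-6)*7^4 mod 509 = 211, hash=232+211 mod 509 = 443
Option D: s[2]='j'->'h', delta=(8-10)*7^2 mod 509 = 411, hash=232+411 mod 509 = 134
Option E: s[0]='f'->'c', delta=(3-6)*7^4 mod 509 = 432, hash=232+432 mod 509 = 155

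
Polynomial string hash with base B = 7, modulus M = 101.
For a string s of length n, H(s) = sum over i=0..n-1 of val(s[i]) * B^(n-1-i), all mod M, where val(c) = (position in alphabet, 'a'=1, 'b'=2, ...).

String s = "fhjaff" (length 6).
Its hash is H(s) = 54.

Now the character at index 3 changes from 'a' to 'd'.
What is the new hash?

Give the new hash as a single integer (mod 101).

Answer: 100

Derivation:
val('a') = 1, val('d') = 4
Position k = 3, exponent = n-1-k = 2
B^2 mod M = 7^2 mod 101 = 49
Delta = (4 - 1) * 49 mod 101 = 46
New hash = (54 + 46) mod 101 = 100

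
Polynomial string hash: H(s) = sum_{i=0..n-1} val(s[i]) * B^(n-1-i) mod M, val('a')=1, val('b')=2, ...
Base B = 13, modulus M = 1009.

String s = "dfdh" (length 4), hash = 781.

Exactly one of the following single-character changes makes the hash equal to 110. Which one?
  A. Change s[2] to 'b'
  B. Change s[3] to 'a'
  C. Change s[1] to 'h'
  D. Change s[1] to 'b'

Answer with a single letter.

Option A: s[2]='d'->'b', delta=(2-4)*13^1 mod 1009 = 983, hash=781+983 mod 1009 = 755
Option B: s[3]='h'->'a', delta=(1-8)*13^0 mod 1009 = 1002, hash=781+1002 mod 1009 = 774
Option C: s[1]='f'->'h', delta=(8-6)*13^2 mod 1009 = 338, hash=781+338 mod 1009 = 110 <-- target
Option D: s[1]='f'->'b', delta=(2-6)*13^2 mod 1009 = 333, hash=781+333 mod 1009 = 105

Answer: C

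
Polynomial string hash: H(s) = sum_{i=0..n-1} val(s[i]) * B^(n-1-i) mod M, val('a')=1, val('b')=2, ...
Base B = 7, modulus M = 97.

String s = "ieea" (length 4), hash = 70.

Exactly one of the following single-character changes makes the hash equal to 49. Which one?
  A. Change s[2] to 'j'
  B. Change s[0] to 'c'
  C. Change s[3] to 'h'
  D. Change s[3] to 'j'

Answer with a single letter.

Answer: B

Derivation:
Option A: s[2]='e'->'j', delta=(10-5)*7^1 mod 97 = 35, hash=70+35 mod 97 = 8
Option B: s[0]='i'->'c', delta=(3-9)*7^3 mod 97 = 76, hash=70+76 mod 97 = 49 <-- target
Option C: s[3]='a'->'h', delta=(8-1)*7^0 mod 97 = 7, hash=70+7 mod 97 = 77
Option D: s[3]='a'->'j', delta=(10-1)*7^0 mod 97 = 9, hash=70+9 mod 97 = 79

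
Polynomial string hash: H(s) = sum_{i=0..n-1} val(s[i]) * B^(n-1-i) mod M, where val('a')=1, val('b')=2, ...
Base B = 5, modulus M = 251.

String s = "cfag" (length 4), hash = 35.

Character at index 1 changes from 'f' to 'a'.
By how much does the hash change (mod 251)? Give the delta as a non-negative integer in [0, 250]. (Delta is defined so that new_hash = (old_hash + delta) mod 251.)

Delta formula: (val(new) - val(old)) * B^(n-1-k) mod M
  val('a') - val('f') = 1 - 6 = -5
  B^(n-1-k) = 5^2 mod 251 = 25
  Delta = -5 * 25 mod 251 = 126

Answer: 126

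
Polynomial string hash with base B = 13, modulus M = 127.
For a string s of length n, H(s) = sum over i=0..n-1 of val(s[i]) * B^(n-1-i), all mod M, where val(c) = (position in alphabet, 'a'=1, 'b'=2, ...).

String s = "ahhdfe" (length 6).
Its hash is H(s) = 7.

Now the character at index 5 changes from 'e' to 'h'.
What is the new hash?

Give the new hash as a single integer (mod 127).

val('e') = 5, val('h') = 8
Position k = 5, exponent = n-1-k = 0
B^0 mod M = 13^0 mod 127 = 1
Delta = (8 - 5) * 1 mod 127 = 3
New hash = (7 + 3) mod 127 = 10

Answer: 10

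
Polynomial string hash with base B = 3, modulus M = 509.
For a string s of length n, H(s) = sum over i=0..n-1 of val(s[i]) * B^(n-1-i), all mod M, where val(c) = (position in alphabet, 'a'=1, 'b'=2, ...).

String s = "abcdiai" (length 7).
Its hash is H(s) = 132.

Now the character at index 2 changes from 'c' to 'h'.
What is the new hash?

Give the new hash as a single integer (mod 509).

Answer: 28

Derivation:
val('c') = 3, val('h') = 8
Position k = 2, exponent = n-1-k = 4
B^4 mod M = 3^4 mod 509 = 81
Delta = (8 - 3) * 81 mod 509 = 405
New hash = (132 + 405) mod 509 = 28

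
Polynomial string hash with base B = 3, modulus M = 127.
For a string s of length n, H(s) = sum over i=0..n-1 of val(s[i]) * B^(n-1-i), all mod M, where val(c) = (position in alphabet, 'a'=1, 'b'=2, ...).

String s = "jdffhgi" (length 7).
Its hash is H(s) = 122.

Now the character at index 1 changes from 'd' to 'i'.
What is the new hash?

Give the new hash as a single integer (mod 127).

val('d') = 4, val('i') = 9
Position k = 1, exponent = n-1-k = 5
B^5 mod M = 3^5 mod 127 = 116
Delta = (9 - 4) * 116 mod 127 = 72
New hash = (122 + 72) mod 127 = 67

Answer: 67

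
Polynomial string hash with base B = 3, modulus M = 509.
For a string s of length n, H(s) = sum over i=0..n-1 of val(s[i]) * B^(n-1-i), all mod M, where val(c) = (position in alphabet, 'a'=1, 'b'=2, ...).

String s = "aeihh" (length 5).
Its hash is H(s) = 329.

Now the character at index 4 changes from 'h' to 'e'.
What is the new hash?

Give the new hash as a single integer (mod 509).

val('h') = 8, val('e') = 5
Position k = 4, exponent = n-1-k = 0
B^0 mod M = 3^0 mod 509 = 1
Delta = (5 - 8) * 1 mod 509 = 506
New hash = (329 + 506) mod 509 = 326

Answer: 326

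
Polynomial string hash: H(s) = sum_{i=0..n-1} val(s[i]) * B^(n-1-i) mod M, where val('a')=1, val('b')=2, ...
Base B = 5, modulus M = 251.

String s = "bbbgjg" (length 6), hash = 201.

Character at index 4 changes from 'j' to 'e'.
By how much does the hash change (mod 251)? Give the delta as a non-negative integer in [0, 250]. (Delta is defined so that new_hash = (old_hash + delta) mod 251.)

Answer: 226

Derivation:
Delta formula: (val(new) - val(old)) * B^(n-1-k) mod M
  val('e') - val('j') = 5 - 10 = -5
  B^(n-1-k) = 5^1 mod 251 = 5
  Delta = -5 * 5 mod 251 = 226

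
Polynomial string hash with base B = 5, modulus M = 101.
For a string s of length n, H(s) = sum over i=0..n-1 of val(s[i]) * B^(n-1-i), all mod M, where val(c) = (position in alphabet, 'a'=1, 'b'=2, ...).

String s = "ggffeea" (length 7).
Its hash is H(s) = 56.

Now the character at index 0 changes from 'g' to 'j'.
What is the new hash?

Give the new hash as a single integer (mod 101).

val('g') = 7, val('j') = 10
Position k = 0, exponent = n-1-k = 6
B^6 mod M = 5^6 mod 101 = 71
Delta = (10 - 7) * 71 mod 101 = 11
New hash = (56 + 11) mod 101 = 67

Answer: 67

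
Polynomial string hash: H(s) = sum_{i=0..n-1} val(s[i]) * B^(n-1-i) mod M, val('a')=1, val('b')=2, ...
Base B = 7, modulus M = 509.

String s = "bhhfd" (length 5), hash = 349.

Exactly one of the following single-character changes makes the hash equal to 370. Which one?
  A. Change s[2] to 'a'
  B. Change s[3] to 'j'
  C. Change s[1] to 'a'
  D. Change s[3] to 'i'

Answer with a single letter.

Option A: s[2]='h'->'a', delta=(1-8)*7^2 mod 509 = 166, hash=349+166 mod 509 = 6
Option B: s[3]='f'->'j', delta=(10-6)*7^1 mod 509 = 28, hash=349+28 mod 509 = 377
Option C: s[1]='h'->'a', delta=(1-8)*7^3 mod 509 = 144, hash=349+144 mod 509 = 493
Option D: s[3]='f'->'i', delta=(9-6)*7^1 mod 509 = 21, hash=349+21 mod 509 = 370 <-- target

Answer: D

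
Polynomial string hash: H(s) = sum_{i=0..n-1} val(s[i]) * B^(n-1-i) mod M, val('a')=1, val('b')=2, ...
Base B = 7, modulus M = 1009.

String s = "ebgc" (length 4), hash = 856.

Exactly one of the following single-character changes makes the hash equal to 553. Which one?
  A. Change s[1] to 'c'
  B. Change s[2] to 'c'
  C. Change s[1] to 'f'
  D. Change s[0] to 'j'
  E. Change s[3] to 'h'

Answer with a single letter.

Answer: D

Derivation:
Option A: s[1]='b'->'c', delta=(3-2)*7^2 mod 1009 = 49, hash=856+49 mod 1009 = 905
Option B: s[2]='g'->'c', delta=(3-7)*7^1 mod 1009 = 981, hash=856+981 mod 1009 = 828
Option C: s[1]='b'->'f', delta=(6-2)*7^2 mod 1009 = 196, hash=856+196 mod 1009 = 43
Option D: s[0]='e'->'j', delta=(10-5)*7^3 mod 1009 = 706, hash=856+706 mod 1009 = 553 <-- target
Option E: s[3]='c'->'h', delta=(8-3)*7^0 mod 1009 = 5, hash=856+5 mod 1009 = 861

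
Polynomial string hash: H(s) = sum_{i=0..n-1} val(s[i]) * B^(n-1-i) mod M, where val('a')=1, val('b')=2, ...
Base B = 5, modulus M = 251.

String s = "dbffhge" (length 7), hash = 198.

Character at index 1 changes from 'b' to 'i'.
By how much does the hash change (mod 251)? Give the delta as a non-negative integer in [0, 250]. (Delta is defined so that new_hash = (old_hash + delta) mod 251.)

Answer: 38

Derivation:
Delta formula: (val(new) - val(old)) * B^(n-1-k) mod M
  val('i') - val('b') = 9 - 2 = 7
  B^(n-1-k) = 5^5 mod 251 = 113
  Delta = 7 * 113 mod 251 = 38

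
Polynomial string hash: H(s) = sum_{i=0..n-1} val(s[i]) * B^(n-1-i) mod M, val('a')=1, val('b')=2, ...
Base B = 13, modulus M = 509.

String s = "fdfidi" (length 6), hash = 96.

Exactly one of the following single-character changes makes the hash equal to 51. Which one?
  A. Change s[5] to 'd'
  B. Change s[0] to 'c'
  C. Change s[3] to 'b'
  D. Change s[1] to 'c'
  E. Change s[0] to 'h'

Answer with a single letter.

Answer: E

Derivation:
Option A: s[5]='i'->'d', delta=(4-9)*13^0 mod 509 = 504, hash=96+504 mod 509 = 91
Option B: s[0]='f'->'c', delta=(3-6)*13^5 mod 509 = 322, hash=96+322 mod 509 = 418
Option C: s[3]='i'->'b', delta=(2-9)*13^2 mod 509 = 344, hash=96+344 mod 509 = 440
Option D: s[1]='d'->'c', delta=(3-4)*13^4 mod 509 = 452, hash=96+452 mod 509 = 39
Option E: s[0]='f'->'h', delta=(8-6)*13^5 mod 509 = 464, hash=96+464 mod 509 = 51 <-- target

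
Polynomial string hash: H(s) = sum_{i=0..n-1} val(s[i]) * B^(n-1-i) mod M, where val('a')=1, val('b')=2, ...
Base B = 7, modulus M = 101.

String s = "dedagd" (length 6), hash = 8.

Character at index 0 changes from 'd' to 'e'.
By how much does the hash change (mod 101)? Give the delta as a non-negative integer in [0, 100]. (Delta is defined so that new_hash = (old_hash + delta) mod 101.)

Answer: 41

Derivation:
Delta formula: (val(new) - val(old)) * B^(n-1-k) mod M
  val('e') - val('d') = 5 - 4 = 1
  B^(n-1-k) = 7^5 mod 101 = 41
  Delta = 1 * 41 mod 101 = 41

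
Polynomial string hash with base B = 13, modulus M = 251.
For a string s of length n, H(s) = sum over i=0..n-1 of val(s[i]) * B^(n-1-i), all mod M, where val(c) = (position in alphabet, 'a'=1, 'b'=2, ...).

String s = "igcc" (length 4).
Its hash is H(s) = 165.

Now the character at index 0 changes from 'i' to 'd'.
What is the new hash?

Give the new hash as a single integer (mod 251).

val('i') = 9, val('d') = 4
Position k = 0, exponent = n-1-k = 3
B^3 mod M = 13^3 mod 251 = 189
Delta = (4 - 9) * 189 mod 251 = 59
New hash = (165 + 59) mod 251 = 224

Answer: 224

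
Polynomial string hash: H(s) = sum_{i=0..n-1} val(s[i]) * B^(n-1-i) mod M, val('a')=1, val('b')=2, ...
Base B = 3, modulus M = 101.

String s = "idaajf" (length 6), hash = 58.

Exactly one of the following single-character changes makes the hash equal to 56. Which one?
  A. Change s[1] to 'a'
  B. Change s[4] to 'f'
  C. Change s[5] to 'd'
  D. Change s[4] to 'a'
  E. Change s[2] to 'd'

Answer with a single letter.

Answer: C

Derivation:
Option A: s[1]='d'->'a', delta=(1-4)*3^4 mod 101 = 60, hash=58+60 mod 101 = 17
Option B: s[4]='j'->'f', delta=(6-10)*3^1 mod 101 = 89, hash=58+89 mod 101 = 46
Option C: s[5]='f'->'d', delta=(4-6)*3^0 mod 101 = 99, hash=58+99 mod 101 = 56 <-- target
Option D: s[4]='j'->'a', delta=(1-10)*3^1 mod 101 = 74, hash=58+74 mod 101 = 31
Option E: s[2]='a'->'d', delta=(4-1)*3^3 mod 101 = 81, hash=58+81 mod 101 = 38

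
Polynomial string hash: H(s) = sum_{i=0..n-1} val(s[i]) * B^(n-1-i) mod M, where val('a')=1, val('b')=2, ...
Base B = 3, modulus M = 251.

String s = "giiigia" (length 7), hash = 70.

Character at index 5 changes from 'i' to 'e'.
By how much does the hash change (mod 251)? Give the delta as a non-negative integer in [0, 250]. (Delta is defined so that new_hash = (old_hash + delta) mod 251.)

Answer: 239

Derivation:
Delta formula: (val(new) - val(old)) * B^(n-1-k) mod M
  val('e') - val('i') = 5 - 9 = -4
  B^(n-1-k) = 3^1 mod 251 = 3
  Delta = -4 * 3 mod 251 = 239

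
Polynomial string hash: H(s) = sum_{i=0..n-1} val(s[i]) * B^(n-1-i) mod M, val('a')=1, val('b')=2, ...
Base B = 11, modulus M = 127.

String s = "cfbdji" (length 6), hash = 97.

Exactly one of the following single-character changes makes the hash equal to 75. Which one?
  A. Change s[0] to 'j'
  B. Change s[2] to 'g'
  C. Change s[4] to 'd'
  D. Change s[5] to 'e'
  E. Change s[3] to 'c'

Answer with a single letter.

Option A: s[0]='c'->'j', delta=(10-3)*11^5 mod 127 = 105, hash=97+105 mod 127 = 75 <-- target
Option B: s[2]='b'->'g', delta=(7-2)*11^3 mod 127 = 51, hash=97+51 mod 127 = 21
Option C: s[4]='j'->'d', delta=(4-10)*11^1 mod 127 = 61, hash=97+61 mod 127 = 31
Option D: s[5]='i'->'e', delta=(5-9)*11^0 mod 127 = 123, hash=97+123 mod 127 = 93
Option E: s[3]='d'->'c', delta=(3-4)*11^2 mod 127 = 6, hash=97+6 mod 127 = 103

Answer: A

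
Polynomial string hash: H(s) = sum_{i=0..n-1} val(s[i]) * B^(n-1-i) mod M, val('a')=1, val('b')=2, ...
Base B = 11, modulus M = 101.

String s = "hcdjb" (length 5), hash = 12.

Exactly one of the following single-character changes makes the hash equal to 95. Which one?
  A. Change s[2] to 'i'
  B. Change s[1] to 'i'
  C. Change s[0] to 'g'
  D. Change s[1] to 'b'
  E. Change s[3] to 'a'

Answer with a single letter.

Answer: D

Derivation:
Option A: s[2]='d'->'i', delta=(9-4)*11^2 mod 101 = 100, hash=12+100 mod 101 = 11
Option B: s[1]='c'->'i', delta=(9-3)*11^3 mod 101 = 7, hash=12+7 mod 101 = 19
Option C: s[0]='h'->'g', delta=(7-8)*11^4 mod 101 = 4, hash=12+4 mod 101 = 16
Option D: s[1]='c'->'b', delta=(2-3)*11^3 mod 101 = 83, hash=12+83 mod 101 = 95 <-- target
Option E: s[3]='j'->'a', delta=(1-10)*11^1 mod 101 = 2, hash=12+2 mod 101 = 14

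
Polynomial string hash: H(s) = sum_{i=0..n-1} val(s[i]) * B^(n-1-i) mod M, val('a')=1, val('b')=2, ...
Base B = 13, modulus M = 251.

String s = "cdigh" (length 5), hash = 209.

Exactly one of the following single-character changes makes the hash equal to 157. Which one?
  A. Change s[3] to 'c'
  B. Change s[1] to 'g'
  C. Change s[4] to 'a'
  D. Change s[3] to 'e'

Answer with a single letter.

Answer: A

Derivation:
Option A: s[3]='g'->'c', delta=(3-7)*13^1 mod 251 = 199, hash=209+199 mod 251 = 157 <-- target
Option B: s[1]='d'->'g', delta=(7-4)*13^3 mod 251 = 65, hash=209+65 mod 251 = 23
Option C: s[4]='h'->'a', delta=(1-8)*13^0 mod 251 = 244, hash=209+244 mod 251 = 202
Option D: s[3]='g'->'e', delta=(5-7)*13^1 mod 251 = 225, hash=209+225 mod 251 = 183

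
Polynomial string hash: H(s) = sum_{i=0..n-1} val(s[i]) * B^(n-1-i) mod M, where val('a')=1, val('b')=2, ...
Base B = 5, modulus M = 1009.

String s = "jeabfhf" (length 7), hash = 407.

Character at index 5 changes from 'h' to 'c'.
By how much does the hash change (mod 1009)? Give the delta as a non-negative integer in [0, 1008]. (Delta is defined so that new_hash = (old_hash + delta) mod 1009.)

Answer: 984

Derivation:
Delta formula: (val(new) - val(old)) * B^(n-1-k) mod M
  val('c') - val('h') = 3 - 8 = -5
  B^(n-1-k) = 5^1 mod 1009 = 5
  Delta = -5 * 5 mod 1009 = 984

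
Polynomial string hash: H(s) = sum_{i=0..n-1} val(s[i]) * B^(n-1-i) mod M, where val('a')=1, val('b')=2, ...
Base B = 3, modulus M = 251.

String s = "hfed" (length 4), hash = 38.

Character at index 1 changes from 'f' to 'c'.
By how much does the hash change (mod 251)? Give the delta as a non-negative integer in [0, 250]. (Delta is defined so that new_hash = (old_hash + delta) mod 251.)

Delta formula: (val(new) - val(old)) * B^(n-1-k) mod M
  val('c') - val('f') = 3 - 6 = -3
  B^(n-1-k) = 3^2 mod 251 = 9
  Delta = -3 * 9 mod 251 = 224

Answer: 224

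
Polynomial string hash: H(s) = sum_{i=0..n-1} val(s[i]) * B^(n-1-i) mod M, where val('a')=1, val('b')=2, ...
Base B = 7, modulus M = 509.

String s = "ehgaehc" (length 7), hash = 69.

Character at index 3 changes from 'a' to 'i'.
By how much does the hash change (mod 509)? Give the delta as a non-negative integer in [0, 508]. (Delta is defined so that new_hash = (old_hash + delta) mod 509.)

Delta formula: (val(new) - val(old)) * B^(n-1-k) mod M
  val('i') - val('a') = 9 - 1 = 8
  B^(n-1-k) = 7^3 mod 509 = 343
  Delta = 8 * 343 mod 509 = 199

Answer: 199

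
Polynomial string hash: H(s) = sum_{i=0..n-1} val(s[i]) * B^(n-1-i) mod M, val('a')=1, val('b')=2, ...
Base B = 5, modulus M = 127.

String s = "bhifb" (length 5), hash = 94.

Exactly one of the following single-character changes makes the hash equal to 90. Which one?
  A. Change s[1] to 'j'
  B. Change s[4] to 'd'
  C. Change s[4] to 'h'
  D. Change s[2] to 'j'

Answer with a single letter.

Answer: A

Derivation:
Option A: s[1]='h'->'j', delta=(10-8)*5^3 mod 127 = 123, hash=94+123 mod 127 = 90 <-- target
Option B: s[4]='b'->'d', delta=(4-2)*5^0 mod 127 = 2, hash=94+2 mod 127 = 96
Option C: s[4]='b'->'h', delta=(8-2)*5^0 mod 127 = 6, hash=94+6 mod 127 = 100
Option D: s[2]='i'->'j', delta=(10-9)*5^2 mod 127 = 25, hash=94+25 mod 127 = 119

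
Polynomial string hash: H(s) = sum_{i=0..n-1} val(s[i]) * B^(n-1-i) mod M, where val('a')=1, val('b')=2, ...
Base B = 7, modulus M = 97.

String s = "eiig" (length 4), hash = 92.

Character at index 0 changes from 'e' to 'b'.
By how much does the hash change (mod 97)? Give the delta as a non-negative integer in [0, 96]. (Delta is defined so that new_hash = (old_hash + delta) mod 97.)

Answer: 38

Derivation:
Delta formula: (val(new) - val(old)) * B^(n-1-k) mod M
  val('b') - val('e') = 2 - 5 = -3
  B^(n-1-k) = 7^3 mod 97 = 52
  Delta = -3 * 52 mod 97 = 38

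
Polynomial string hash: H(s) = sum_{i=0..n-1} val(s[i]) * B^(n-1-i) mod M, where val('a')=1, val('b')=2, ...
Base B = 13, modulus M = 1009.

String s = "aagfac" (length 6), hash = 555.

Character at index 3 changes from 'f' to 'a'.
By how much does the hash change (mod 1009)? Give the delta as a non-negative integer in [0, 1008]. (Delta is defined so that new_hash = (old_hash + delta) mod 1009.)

Delta formula: (val(new) - val(old)) * B^(n-1-k) mod M
  val('a') - val('f') = 1 - 6 = -5
  B^(n-1-k) = 13^2 mod 1009 = 169
  Delta = -5 * 169 mod 1009 = 164

Answer: 164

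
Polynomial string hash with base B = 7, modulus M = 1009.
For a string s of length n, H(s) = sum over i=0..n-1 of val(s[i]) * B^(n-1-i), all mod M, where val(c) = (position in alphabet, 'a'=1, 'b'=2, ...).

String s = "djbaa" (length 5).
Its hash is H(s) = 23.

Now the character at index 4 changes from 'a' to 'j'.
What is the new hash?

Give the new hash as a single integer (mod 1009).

val('a') = 1, val('j') = 10
Position k = 4, exponent = n-1-k = 0
B^0 mod M = 7^0 mod 1009 = 1
Delta = (10 - 1) * 1 mod 1009 = 9
New hash = (23 + 9) mod 1009 = 32

Answer: 32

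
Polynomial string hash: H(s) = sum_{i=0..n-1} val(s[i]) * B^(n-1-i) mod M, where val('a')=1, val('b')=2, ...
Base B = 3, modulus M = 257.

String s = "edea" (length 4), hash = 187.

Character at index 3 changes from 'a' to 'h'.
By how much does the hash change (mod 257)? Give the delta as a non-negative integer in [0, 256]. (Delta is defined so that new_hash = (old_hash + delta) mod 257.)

Answer: 7

Derivation:
Delta formula: (val(new) - val(old)) * B^(n-1-k) mod M
  val('h') - val('a') = 8 - 1 = 7
  B^(n-1-k) = 3^0 mod 257 = 1
  Delta = 7 * 1 mod 257 = 7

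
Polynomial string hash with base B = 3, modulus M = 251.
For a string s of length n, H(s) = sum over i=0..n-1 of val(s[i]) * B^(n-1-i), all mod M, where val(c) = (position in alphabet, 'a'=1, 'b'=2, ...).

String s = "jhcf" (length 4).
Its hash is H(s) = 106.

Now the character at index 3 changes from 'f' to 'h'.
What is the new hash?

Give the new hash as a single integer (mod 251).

Answer: 108

Derivation:
val('f') = 6, val('h') = 8
Position k = 3, exponent = n-1-k = 0
B^0 mod M = 3^0 mod 251 = 1
Delta = (8 - 6) * 1 mod 251 = 2
New hash = (106 + 2) mod 251 = 108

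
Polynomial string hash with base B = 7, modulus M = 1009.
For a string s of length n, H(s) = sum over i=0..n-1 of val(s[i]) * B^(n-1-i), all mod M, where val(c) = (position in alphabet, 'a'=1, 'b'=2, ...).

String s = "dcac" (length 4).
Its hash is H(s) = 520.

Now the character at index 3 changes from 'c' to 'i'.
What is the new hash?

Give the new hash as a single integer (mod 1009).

val('c') = 3, val('i') = 9
Position k = 3, exponent = n-1-k = 0
B^0 mod M = 7^0 mod 1009 = 1
Delta = (9 - 3) * 1 mod 1009 = 6
New hash = (520 + 6) mod 1009 = 526

Answer: 526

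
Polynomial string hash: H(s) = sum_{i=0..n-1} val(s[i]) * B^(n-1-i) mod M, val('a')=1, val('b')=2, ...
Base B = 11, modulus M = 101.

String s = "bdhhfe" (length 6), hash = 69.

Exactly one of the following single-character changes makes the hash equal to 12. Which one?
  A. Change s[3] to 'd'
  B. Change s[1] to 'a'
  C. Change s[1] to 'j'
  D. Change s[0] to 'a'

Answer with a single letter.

Option A: s[3]='h'->'d', delta=(4-8)*11^2 mod 101 = 21, hash=69+21 mod 101 = 90
Option B: s[1]='d'->'a', delta=(1-4)*11^4 mod 101 = 12, hash=69+12 mod 101 = 81
Option C: s[1]='d'->'j', delta=(10-4)*11^4 mod 101 = 77, hash=69+77 mod 101 = 45
Option D: s[0]='b'->'a', delta=(1-2)*11^5 mod 101 = 44, hash=69+44 mod 101 = 12 <-- target

Answer: D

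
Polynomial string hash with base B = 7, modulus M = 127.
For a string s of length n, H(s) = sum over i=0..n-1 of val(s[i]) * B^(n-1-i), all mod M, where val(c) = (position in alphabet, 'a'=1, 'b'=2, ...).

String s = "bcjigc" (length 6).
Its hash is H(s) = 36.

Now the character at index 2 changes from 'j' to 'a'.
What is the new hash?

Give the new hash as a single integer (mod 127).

Answer: 124

Derivation:
val('j') = 10, val('a') = 1
Position k = 2, exponent = n-1-k = 3
B^3 mod M = 7^3 mod 127 = 89
Delta = (1 - 10) * 89 mod 127 = 88
New hash = (36 + 88) mod 127 = 124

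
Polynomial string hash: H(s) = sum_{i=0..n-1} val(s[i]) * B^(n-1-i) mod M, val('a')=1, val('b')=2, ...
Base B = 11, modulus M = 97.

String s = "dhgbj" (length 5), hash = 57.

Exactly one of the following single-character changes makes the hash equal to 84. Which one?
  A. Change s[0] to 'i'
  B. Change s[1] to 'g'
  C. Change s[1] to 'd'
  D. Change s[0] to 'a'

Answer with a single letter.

Answer: B

Derivation:
Option A: s[0]='d'->'i', delta=(9-4)*11^4 mod 97 = 67, hash=57+67 mod 97 = 27
Option B: s[1]='h'->'g', delta=(7-8)*11^3 mod 97 = 27, hash=57+27 mod 97 = 84 <-- target
Option C: s[1]='h'->'d', delta=(4-8)*11^3 mod 97 = 11, hash=57+11 mod 97 = 68
Option D: s[0]='d'->'a', delta=(1-4)*11^4 mod 97 = 18, hash=57+18 mod 97 = 75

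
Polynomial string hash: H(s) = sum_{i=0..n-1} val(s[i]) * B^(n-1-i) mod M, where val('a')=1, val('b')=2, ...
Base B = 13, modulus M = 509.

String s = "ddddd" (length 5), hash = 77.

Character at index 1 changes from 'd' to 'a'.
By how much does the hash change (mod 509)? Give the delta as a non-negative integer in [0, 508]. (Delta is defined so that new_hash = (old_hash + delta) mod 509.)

Answer: 26

Derivation:
Delta formula: (val(new) - val(old)) * B^(n-1-k) mod M
  val('a') - val('d') = 1 - 4 = -3
  B^(n-1-k) = 13^3 mod 509 = 161
  Delta = -3 * 161 mod 509 = 26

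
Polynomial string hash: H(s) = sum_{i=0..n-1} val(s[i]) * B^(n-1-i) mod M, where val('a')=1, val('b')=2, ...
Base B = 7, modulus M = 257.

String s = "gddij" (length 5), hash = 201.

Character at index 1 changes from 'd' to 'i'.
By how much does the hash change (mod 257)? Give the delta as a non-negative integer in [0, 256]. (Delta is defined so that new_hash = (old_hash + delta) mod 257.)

Answer: 173

Derivation:
Delta formula: (val(new) - val(old)) * B^(n-1-k) mod M
  val('i') - val('d') = 9 - 4 = 5
  B^(n-1-k) = 7^3 mod 257 = 86
  Delta = 5 * 86 mod 257 = 173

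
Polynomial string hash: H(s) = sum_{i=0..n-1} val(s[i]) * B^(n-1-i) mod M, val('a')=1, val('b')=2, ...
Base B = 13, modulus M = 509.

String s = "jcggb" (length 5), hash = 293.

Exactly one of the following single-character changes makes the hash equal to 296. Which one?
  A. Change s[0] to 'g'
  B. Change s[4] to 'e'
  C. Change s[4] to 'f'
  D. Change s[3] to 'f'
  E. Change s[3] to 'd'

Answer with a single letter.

Answer: B

Derivation:
Option A: s[0]='j'->'g', delta=(7-10)*13^4 mod 509 = 338, hash=293+338 mod 509 = 122
Option B: s[4]='b'->'e', delta=(5-2)*13^0 mod 509 = 3, hash=293+3 mod 509 = 296 <-- target
Option C: s[4]='b'->'f', delta=(6-2)*13^0 mod 509 = 4, hash=293+4 mod 509 = 297
Option D: s[3]='g'->'f', delta=(6-7)*13^1 mod 509 = 496, hash=293+496 mod 509 = 280
Option E: s[3]='g'->'d', delta=(4-7)*13^1 mod 509 = 470, hash=293+470 mod 509 = 254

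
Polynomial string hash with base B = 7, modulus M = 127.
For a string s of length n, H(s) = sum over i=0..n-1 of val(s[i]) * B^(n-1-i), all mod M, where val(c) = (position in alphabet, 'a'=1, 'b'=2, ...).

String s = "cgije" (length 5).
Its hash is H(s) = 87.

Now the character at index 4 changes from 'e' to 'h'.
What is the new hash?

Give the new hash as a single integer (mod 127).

val('e') = 5, val('h') = 8
Position k = 4, exponent = n-1-k = 0
B^0 mod M = 7^0 mod 127 = 1
Delta = (8 - 5) * 1 mod 127 = 3
New hash = (87 + 3) mod 127 = 90

Answer: 90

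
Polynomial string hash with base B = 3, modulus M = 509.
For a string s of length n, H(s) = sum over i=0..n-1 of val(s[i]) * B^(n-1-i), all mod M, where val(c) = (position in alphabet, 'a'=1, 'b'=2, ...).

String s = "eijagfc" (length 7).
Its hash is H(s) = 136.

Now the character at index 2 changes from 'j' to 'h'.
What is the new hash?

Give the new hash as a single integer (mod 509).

val('j') = 10, val('h') = 8
Position k = 2, exponent = n-1-k = 4
B^4 mod M = 3^4 mod 509 = 81
Delta = (8 - 10) * 81 mod 509 = 347
New hash = (136 + 347) mod 509 = 483

Answer: 483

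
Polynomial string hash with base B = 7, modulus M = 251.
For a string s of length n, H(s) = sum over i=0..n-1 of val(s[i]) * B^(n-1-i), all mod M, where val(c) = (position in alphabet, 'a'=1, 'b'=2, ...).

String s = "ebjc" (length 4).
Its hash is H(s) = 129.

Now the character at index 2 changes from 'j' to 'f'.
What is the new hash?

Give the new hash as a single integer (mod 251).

Answer: 101

Derivation:
val('j') = 10, val('f') = 6
Position k = 2, exponent = n-1-k = 1
B^1 mod M = 7^1 mod 251 = 7
Delta = (6 - 10) * 7 mod 251 = 223
New hash = (129 + 223) mod 251 = 101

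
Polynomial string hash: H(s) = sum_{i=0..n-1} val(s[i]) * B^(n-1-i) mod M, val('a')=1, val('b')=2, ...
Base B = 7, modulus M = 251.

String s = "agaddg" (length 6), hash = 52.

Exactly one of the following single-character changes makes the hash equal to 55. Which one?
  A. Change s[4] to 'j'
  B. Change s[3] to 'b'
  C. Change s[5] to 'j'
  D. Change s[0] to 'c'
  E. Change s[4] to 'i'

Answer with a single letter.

Option A: s[4]='d'->'j', delta=(10-4)*7^1 mod 251 = 42, hash=52+42 mod 251 = 94
Option B: s[3]='d'->'b', delta=(2-4)*7^2 mod 251 = 153, hash=52+153 mod 251 = 205
Option C: s[5]='g'->'j', delta=(10-7)*7^0 mod 251 = 3, hash=52+3 mod 251 = 55 <-- target
Option D: s[0]='a'->'c', delta=(3-1)*7^5 mod 251 = 231, hash=52+231 mod 251 = 32
Option E: s[4]='d'->'i', delta=(9-4)*7^1 mod 251 = 35, hash=52+35 mod 251 = 87

Answer: C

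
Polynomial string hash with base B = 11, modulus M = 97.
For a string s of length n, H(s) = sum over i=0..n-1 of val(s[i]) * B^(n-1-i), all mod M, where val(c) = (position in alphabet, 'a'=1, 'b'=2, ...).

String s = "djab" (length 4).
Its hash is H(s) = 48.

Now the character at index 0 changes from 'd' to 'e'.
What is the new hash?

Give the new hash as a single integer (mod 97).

Answer: 21

Derivation:
val('d') = 4, val('e') = 5
Position k = 0, exponent = n-1-k = 3
B^3 mod M = 11^3 mod 97 = 70
Delta = (5 - 4) * 70 mod 97 = 70
New hash = (48 + 70) mod 97 = 21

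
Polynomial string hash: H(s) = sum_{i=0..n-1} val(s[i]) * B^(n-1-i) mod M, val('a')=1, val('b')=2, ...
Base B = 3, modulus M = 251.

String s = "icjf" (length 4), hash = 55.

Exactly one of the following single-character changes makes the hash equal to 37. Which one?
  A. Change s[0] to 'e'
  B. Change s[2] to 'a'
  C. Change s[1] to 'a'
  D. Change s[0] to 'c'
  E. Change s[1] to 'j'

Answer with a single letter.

Answer: C

Derivation:
Option A: s[0]='i'->'e', delta=(5-9)*3^3 mod 251 = 143, hash=55+143 mod 251 = 198
Option B: s[2]='j'->'a', delta=(1-10)*3^1 mod 251 = 224, hash=55+224 mod 251 = 28
Option C: s[1]='c'->'a', delta=(1-3)*3^2 mod 251 = 233, hash=55+233 mod 251 = 37 <-- target
Option D: s[0]='i'->'c', delta=(3-9)*3^3 mod 251 = 89, hash=55+89 mod 251 = 144
Option E: s[1]='c'->'j', delta=(10-3)*3^2 mod 251 = 63, hash=55+63 mod 251 = 118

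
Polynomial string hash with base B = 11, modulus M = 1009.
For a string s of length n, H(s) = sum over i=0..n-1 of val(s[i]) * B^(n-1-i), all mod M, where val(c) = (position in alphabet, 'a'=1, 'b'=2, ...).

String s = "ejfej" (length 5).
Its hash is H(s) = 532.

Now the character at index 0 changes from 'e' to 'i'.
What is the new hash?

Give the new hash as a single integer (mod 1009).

Answer: 574

Derivation:
val('e') = 5, val('i') = 9
Position k = 0, exponent = n-1-k = 4
B^4 mod M = 11^4 mod 1009 = 515
Delta = (9 - 5) * 515 mod 1009 = 42
New hash = (532 + 42) mod 1009 = 574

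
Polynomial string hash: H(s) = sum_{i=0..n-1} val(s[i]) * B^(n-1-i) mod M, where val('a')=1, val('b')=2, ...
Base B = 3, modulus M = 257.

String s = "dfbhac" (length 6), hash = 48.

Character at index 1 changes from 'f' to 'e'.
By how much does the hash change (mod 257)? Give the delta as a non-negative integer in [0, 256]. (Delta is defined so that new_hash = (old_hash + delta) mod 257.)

Delta formula: (val(new) - val(old)) * B^(n-1-k) mod M
  val('e') - val('f') = 5 - 6 = -1
  B^(n-1-k) = 3^4 mod 257 = 81
  Delta = -1 * 81 mod 257 = 176

Answer: 176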